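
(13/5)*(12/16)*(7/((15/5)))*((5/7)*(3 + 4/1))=91/4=22.75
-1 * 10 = -10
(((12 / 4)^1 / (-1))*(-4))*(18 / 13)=216 / 13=16.62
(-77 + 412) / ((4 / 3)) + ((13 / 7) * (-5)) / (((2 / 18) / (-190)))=451635 / 28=16129.82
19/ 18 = 1.06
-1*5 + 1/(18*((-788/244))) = -5.02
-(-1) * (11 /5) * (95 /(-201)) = -209 /201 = -1.04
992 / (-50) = -496 / 25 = -19.84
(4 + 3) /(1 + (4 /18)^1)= 63 /11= 5.73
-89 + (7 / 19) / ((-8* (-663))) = -8969057 / 100776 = -89.00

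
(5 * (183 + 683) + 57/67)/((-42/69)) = -6673841/938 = -7114.97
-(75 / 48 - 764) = 12199 / 16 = 762.44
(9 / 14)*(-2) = -9 / 7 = -1.29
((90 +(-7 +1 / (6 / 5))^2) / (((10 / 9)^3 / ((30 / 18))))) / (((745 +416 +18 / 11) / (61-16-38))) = 152097 / 162400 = 0.94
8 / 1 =8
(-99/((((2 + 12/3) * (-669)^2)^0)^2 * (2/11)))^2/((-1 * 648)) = -14641/32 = -457.53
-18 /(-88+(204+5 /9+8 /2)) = -162 /1085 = -0.15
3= 3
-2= -2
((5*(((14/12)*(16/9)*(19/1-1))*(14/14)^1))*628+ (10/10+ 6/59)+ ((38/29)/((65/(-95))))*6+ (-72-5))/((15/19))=148515150302/1000935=148376.42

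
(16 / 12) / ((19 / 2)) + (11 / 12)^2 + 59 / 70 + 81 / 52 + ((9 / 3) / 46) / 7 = 13868209 / 4090320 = 3.39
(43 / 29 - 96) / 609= -2741 / 17661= -0.16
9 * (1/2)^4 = 9/16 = 0.56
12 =12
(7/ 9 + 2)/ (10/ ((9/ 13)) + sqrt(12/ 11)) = 17875/ 92464 - 225 * sqrt(33)/ 92464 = 0.18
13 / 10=1.30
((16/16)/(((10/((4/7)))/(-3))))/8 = -3/140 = -0.02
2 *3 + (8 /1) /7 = 50 /7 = 7.14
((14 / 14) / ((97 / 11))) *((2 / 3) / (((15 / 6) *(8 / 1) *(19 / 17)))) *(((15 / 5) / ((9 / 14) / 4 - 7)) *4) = -20944 / 3529345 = -0.01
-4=-4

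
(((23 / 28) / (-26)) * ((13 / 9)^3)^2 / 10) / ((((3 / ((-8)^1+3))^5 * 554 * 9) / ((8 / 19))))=5337336875 / 171275498822988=0.00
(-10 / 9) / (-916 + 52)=5 / 3888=0.00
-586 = -586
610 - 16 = 594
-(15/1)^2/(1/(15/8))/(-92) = 3375/736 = 4.59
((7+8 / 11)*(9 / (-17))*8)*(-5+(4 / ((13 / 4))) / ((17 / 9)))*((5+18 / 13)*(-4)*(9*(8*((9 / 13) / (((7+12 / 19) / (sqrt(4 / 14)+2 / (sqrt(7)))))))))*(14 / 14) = -565656224256*sqrt(7) / 83400317 -282828112128*sqrt(14) / 83400317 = -30633.36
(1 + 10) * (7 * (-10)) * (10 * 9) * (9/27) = -23100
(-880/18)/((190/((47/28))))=-517/1197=-0.43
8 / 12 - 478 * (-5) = 7172 / 3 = 2390.67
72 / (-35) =-72 / 35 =-2.06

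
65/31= 2.10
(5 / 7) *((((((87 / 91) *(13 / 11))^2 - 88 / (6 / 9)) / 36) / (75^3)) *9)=-258353 / 4669087500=-0.00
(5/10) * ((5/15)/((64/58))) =29/192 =0.15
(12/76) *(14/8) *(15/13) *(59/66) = 0.29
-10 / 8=-5 / 4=-1.25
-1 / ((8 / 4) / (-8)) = 4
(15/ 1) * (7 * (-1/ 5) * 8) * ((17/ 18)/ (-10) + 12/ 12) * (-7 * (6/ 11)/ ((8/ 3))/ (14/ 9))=30807/ 220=140.03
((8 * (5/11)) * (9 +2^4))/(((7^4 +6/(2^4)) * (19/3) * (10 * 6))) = 400/4015099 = 0.00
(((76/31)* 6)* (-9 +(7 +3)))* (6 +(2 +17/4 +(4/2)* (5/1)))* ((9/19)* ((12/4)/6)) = 2403/31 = 77.52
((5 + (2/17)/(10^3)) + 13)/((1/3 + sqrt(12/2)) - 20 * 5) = -137241897/759449500 - 1377009 * sqrt(6)/759449500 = -0.19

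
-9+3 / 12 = -35 / 4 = -8.75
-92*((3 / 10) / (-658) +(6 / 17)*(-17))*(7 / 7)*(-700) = -18162180 / 47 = -386429.36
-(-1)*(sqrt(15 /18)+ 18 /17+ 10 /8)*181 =583.13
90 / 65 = 18 / 13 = 1.38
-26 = -26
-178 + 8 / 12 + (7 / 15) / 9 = -177.28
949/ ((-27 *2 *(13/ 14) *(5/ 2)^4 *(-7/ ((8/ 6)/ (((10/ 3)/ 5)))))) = 2336/ 16875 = 0.14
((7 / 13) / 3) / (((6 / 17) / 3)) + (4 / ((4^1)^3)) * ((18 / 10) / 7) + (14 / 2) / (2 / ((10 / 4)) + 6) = 954607 / 371280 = 2.57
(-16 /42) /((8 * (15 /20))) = -4 /63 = -0.06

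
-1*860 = -860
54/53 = 1.02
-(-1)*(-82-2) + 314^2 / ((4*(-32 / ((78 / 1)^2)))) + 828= -37485177 / 8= -4685647.12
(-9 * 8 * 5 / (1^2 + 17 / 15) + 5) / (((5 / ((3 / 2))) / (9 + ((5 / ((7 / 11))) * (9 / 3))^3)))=-441654579 / 686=-643811.34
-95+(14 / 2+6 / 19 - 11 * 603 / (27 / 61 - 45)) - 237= -175.82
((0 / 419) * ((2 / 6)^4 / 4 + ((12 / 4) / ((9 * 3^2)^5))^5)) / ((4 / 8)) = 0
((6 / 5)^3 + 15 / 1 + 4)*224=580384 / 125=4643.07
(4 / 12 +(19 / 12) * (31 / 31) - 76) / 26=-889 / 312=-2.85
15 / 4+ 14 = 71 / 4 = 17.75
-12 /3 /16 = -1 /4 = -0.25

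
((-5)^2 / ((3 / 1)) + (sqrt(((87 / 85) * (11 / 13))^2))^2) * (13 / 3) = 33273172 / 845325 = 39.36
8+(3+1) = 12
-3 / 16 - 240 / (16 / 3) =-723 / 16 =-45.19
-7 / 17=-0.41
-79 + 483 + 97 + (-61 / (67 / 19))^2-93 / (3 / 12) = 1922362 / 4489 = 428.24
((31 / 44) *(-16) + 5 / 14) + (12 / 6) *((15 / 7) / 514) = -431687 / 39578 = -10.91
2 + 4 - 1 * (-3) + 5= 14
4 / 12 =1 / 3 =0.33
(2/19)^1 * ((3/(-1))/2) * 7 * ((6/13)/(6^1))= -21/247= -0.09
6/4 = 3/2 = 1.50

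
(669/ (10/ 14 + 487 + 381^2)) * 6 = 9366/ 339847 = 0.03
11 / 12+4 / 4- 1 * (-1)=35 / 12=2.92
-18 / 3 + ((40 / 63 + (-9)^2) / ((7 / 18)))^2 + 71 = 105957861 / 2401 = 44130.72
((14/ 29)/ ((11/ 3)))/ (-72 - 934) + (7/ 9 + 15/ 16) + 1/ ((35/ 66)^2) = 149195472023/ 28304614800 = 5.27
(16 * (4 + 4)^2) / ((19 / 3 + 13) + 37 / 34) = 104448 / 2083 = 50.14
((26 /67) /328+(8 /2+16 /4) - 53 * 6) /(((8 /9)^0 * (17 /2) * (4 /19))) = -64719073 /373592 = -173.23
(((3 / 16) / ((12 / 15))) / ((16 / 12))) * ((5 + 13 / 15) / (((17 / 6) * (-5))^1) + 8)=3627 / 2720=1.33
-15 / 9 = -5 / 3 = -1.67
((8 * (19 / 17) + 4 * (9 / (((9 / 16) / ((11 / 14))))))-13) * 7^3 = 269549 / 17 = 15855.82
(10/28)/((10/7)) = 1/4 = 0.25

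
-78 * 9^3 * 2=-113724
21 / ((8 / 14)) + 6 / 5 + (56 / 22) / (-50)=41689 / 1100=37.90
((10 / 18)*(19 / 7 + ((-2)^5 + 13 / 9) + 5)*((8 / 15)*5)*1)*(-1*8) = 460480 / 1701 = 270.71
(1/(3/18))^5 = 7776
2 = 2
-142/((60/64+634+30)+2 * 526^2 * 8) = -0.00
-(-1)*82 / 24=41 / 12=3.42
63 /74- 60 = -4377 /74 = -59.15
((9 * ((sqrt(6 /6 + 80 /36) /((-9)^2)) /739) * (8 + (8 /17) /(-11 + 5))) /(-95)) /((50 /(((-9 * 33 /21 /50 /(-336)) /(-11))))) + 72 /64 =101 * sqrt(29) /15789806550000 + 9 /8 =1.13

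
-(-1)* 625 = 625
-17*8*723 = -98328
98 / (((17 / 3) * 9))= 98 / 51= 1.92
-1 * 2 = -2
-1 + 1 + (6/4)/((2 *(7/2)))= 3/14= 0.21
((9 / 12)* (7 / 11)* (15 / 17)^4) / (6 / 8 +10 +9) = 1063125 / 72579749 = 0.01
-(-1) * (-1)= -1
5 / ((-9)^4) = 5 / 6561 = 0.00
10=10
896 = 896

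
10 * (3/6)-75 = -70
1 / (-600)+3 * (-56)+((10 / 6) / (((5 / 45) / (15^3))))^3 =77847802734274199 / 600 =129746337890457.00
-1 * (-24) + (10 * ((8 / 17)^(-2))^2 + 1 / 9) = 4202861 / 18432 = 228.02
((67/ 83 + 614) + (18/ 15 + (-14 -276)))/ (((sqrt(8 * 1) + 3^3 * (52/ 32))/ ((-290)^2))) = 6389964154080/ 10183187 -291280417280 * sqrt(2)/ 10183187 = 587049.17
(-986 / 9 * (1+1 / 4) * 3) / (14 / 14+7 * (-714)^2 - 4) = -2465 / 21411414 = -0.00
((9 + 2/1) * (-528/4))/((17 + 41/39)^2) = -4563/1024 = -4.46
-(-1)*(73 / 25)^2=5329 / 625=8.53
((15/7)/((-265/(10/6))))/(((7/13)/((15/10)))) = -195/5194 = -0.04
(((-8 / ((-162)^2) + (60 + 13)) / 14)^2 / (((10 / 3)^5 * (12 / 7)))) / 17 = 229394060401 / 101186366400000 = 0.00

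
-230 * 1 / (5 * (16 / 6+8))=-69 / 16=-4.31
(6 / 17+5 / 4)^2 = 11881 / 4624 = 2.57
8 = 8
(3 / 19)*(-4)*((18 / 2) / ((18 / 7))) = -42 / 19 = -2.21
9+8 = 17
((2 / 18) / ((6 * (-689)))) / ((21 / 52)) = -2 / 30051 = -0.00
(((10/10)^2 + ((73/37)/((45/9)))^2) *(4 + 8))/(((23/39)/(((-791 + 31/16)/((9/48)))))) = -3116064120/31487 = -98963.51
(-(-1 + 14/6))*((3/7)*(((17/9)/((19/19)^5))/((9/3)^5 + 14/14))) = -17/3843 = -0.00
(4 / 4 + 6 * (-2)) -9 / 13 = -152 / 13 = -11.69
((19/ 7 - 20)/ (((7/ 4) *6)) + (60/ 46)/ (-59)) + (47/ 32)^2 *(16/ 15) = 13461919/ 21277760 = 0.63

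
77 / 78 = 0.99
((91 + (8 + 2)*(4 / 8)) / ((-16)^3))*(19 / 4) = -57 / 512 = -0.11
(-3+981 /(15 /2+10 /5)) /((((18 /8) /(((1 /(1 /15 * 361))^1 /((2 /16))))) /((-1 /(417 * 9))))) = -101600 /25741827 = -0.00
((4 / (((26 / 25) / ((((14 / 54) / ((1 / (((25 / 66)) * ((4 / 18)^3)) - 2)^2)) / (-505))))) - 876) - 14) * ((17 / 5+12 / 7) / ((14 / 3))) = -321442419984642569 / 329560366133817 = -975.37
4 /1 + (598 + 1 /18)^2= 357674.45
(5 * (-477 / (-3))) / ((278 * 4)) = 0.71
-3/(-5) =3/5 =0.60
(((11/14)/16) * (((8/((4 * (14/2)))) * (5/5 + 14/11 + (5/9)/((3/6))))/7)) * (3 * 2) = 335/8232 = 0.04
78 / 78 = 1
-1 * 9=-9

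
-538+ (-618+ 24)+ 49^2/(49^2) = -1131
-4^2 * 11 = -176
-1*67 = -67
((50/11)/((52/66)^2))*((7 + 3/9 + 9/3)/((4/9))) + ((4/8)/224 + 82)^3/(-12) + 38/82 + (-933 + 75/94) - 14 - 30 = -16429578168091433375/351385395658752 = -46756.58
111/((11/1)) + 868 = 9659/11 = 878.09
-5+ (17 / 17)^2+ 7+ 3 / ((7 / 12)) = 57 / 7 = 8.14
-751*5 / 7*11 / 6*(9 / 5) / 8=-221.28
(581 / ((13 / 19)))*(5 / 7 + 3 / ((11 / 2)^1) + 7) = 1002972 / 143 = 7013.79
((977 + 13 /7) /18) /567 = 0.10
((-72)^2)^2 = 26873856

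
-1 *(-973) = 973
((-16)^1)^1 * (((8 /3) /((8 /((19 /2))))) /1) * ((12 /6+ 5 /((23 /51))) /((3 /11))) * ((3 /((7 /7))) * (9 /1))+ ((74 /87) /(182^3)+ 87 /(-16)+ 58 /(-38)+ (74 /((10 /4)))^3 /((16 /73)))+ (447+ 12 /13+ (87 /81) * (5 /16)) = 1712206459895884691 /32231267830125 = 53122.53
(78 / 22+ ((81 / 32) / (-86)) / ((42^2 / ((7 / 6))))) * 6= 18031005 / 847616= 21.27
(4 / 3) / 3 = 0.44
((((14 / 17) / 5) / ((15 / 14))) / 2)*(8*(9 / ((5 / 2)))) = 4704 / 2125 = 2.21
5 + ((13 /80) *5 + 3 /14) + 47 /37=30239 /4144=7.30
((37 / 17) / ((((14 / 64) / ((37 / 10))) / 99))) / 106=1084248 / 31535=34.38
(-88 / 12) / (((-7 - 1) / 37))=33.92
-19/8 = -2.38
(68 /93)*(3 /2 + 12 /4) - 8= -146 /31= -4.71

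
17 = 17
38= 38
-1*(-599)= 599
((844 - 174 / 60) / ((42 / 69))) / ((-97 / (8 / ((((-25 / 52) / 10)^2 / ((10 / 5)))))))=-8369550592 / 84875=-98610.32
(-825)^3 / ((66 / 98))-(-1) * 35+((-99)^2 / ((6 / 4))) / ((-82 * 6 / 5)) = -833765656.40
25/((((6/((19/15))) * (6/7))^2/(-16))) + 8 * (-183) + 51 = -1047766/729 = -1437.26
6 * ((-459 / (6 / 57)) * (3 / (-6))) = 26163 / 2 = 13081.50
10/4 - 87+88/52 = -2153/26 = -82.81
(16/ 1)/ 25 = 16/ 25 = 0.64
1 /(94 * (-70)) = -1 /6580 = -0.00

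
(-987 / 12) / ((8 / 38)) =-6251 / 16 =-390.69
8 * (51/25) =408/25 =16.32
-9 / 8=-1.12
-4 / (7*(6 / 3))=-2 / 7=-0.29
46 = 46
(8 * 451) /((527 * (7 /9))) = 32472 /3689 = 8.80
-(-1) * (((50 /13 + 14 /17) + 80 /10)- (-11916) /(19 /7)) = 4402.77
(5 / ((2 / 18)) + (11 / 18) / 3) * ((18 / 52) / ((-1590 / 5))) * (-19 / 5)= 46379 / 248040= 0.19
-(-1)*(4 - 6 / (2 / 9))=-23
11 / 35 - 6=-199 / 35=-5.69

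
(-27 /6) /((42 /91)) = -9.75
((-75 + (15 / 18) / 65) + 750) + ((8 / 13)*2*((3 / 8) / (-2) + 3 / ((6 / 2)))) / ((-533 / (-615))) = 4057 / 6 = 676.17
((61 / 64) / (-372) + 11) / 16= 261827 / 380928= 0.69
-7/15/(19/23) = -0.56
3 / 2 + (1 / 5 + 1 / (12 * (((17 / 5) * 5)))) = 1739 / 1020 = 1.70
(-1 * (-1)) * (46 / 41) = 46 / 41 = 1.12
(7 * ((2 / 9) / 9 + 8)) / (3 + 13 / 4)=8.99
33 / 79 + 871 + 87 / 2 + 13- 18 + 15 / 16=1151321 / 1264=910.86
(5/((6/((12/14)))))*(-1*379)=-1895/7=-270.71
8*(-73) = -584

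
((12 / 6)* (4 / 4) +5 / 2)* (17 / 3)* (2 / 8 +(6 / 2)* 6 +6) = 4947 / 8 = 618.38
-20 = -20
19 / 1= 19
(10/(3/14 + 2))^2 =19600/961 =20.40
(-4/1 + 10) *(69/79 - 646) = -3870.76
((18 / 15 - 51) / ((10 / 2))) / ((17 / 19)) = -4731 / 425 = -11.13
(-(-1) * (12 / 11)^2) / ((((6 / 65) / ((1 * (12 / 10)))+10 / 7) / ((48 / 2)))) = 314496 / 16577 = 18.97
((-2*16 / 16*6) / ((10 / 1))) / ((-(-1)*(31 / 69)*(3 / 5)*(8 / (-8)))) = 4.45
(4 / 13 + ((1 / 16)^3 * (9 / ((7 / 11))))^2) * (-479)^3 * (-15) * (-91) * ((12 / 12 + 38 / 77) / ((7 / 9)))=-5610879523481842070775 / 63300435968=-88638876457.63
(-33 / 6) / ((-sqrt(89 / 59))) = 11 * sqrt(5251) / 178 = 4.48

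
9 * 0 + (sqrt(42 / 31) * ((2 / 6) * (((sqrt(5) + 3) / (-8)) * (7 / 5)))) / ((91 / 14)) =7 * sqrt(1302) * (-3 - sqrt(5)) / 24180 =-0.05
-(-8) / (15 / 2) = 16 / 15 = 1.07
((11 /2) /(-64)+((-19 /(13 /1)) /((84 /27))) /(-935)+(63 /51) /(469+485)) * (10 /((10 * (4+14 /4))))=-145701377 /12987374400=-0.01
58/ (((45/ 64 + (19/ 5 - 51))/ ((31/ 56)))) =-0.69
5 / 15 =1 / 3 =0.33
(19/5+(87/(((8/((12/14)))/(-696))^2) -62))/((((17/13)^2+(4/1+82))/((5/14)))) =6676417163/3389526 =1969.72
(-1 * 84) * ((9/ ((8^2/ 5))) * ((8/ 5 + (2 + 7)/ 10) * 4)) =-4725/ 8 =-590.62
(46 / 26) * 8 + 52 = 860 / 13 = 66.15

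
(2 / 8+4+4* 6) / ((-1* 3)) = -113 / 12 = -9.42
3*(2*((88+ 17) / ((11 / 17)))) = 10710 / 11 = 973.64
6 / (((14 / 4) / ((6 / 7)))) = 72 / 49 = 1.47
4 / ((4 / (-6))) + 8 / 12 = -16 / 3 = -5.33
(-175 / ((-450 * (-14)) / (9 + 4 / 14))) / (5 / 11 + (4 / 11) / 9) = -715 / 1372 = -0.52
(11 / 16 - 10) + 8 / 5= -617 / 80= -7.71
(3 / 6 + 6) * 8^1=52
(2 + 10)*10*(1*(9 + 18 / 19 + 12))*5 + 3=250257 / 19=13171.42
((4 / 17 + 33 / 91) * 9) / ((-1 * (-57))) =2775 / 29393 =0.09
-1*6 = -6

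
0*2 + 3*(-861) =-2583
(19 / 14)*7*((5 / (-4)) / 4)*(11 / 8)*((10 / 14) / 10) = -1045 / 3584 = -0.29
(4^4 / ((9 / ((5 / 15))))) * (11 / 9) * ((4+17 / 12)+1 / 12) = 15488 / 243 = 63.74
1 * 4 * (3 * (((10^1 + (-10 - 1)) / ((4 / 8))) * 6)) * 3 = -432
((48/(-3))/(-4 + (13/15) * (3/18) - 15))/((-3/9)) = -4320/1697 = -2.55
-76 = -76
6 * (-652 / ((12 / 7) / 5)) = -11410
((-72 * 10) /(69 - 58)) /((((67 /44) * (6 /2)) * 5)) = -192 /67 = -2.87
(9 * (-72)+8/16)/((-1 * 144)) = 1295/288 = 4.50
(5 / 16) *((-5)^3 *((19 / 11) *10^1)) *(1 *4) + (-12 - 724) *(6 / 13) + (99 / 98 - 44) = -21592391 / 7007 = -3081.55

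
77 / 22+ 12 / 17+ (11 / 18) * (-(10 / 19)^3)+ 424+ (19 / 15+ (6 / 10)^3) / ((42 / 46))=429.74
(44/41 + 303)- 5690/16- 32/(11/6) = -248975/3608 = -69.01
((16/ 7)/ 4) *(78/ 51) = 104/ 119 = 0.87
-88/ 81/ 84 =-22/ 1701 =-0.01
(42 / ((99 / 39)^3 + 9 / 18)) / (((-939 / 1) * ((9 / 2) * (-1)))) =123032 / 208658007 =0.00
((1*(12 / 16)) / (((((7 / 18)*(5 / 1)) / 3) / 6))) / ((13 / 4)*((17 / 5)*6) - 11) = 486 / 3871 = 0.13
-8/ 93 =-0.09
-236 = -236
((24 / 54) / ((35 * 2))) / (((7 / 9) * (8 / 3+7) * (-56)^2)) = 3 / 11140640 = 0.00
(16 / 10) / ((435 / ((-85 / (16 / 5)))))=-17 / 174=-0.10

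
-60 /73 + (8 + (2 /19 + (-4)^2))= 32294 /1387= 23.28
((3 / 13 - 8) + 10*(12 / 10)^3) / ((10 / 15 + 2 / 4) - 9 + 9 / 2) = -9273 / 3250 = -2.85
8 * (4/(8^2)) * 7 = 7/2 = 3.50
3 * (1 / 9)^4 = 1 / 2187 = 0.00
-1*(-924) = 924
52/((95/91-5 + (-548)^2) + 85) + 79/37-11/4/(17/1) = 135730374347/68774958124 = 1.97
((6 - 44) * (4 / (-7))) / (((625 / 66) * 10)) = 5016 / 21875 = 0.23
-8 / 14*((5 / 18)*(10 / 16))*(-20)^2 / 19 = -2500 / 1197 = -2.09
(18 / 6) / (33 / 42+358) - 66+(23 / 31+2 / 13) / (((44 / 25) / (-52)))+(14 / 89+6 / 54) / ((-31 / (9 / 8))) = -112768393787 / 1219544216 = -92.47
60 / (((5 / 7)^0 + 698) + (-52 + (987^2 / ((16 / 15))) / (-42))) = -1920 / 675131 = -0.00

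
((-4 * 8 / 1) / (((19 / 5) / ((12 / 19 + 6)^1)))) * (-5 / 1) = 100800 / 361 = 279.22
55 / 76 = 0.72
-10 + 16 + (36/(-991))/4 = 5937/991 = 5.99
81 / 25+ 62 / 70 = 722 / 175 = 4.13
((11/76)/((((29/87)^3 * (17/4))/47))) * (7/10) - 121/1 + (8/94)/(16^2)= -90.75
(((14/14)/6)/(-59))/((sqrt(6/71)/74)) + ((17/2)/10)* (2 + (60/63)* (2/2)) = 1.79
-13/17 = -0.76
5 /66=0.08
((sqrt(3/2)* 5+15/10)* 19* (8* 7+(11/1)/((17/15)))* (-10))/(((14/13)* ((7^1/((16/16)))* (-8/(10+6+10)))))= 53800305/6664+89667175* sqrt(6)/6664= 41032.28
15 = 15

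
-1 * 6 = -6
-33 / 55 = -3 / 5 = -0.60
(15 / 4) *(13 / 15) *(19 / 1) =247 / 4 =61.75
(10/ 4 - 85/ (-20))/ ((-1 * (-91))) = 27/ 364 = 0.07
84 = 84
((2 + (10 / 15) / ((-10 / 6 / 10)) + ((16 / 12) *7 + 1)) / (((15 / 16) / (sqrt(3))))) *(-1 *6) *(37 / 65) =-1184 *sqrt(3) / 39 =-52.58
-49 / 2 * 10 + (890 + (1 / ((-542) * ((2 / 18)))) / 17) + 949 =14687107 / 9214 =1594.00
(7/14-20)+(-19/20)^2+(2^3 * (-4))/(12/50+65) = -12453009/652400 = -19.09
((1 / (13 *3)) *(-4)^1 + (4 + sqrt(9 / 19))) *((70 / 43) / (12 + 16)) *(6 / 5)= 9 *sqrt(19) / 817 + 152 / 559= 0.32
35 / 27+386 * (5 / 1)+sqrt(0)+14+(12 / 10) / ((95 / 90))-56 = 4848961 / 2565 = 1890.43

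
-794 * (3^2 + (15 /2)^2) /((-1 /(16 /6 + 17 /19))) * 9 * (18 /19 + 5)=7130611089 /722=9876192.64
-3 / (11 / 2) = -0.55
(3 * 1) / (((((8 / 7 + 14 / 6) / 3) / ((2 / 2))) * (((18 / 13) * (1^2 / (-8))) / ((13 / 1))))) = -14196 / 73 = -194.47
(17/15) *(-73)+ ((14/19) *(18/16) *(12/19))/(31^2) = -430526126/5203815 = -82.73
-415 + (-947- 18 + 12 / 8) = -2757 / 2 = -1378.50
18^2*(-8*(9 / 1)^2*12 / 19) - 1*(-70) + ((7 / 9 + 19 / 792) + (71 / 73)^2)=-10627646806039 / 80190792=-132529.52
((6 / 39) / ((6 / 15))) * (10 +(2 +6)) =90 / 13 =6.92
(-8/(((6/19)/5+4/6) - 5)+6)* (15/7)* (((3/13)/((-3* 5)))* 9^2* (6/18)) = -776142/110747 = -7.01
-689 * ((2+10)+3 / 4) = -35139 / 4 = -8784.75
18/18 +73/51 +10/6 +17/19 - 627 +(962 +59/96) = 340.61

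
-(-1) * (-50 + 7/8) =-393/8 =-49.12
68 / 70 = 34 / 35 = 0.97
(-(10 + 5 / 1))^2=225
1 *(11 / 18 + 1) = 29 / 18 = 1.61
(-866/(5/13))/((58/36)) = -202644/145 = -1397.54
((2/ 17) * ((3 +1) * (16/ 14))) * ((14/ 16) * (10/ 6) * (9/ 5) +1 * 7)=88/ 17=5.18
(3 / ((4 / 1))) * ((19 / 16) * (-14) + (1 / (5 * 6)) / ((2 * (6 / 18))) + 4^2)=-69 / 160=-0.43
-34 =-34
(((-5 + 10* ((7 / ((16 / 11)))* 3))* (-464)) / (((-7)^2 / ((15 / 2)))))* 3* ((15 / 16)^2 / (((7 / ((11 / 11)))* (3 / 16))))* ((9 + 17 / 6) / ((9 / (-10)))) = 1434865625 / 5488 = 261455.11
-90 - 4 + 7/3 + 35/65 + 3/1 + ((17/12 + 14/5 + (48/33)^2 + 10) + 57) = -465477/31460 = -14.80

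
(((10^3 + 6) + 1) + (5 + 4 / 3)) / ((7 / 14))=6080 / 3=2026.67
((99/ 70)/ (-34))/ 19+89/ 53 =4019333/ 2396660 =1.68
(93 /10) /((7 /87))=8091 /70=115.59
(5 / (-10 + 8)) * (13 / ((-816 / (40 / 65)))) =5 / 204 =0.02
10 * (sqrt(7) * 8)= 80 * sqrt(7)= 211.66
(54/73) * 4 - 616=-44752/73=-613.04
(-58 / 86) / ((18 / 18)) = -29 / 43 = -0.67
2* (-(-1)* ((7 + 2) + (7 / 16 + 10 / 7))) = 1217 / 56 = 21.73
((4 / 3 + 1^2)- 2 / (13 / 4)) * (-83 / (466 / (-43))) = 239123 / 18174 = 13.16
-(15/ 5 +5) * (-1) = 8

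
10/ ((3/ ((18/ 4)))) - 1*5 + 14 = 24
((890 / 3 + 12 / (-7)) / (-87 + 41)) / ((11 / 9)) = -9291 / 1771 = -5.25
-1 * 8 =-8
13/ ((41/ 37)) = 481/ 41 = 11.73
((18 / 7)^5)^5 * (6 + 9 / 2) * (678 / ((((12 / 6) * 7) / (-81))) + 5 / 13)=-12897019964220516340142955058968920064 / 17433892055631543710491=-739767111271890.98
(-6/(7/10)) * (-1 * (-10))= -600/7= -85.71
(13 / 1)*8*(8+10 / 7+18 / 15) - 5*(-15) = 41313 / 35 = 1180.37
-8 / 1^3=-8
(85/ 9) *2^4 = 1360/ 9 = 151.11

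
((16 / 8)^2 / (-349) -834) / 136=-145535 / 23732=-6.13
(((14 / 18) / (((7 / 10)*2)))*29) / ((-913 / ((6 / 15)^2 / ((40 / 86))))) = -1247 / 205425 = -0.01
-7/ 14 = -0.50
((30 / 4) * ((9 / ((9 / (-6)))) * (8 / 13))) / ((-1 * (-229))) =-360 / 2977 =-0.12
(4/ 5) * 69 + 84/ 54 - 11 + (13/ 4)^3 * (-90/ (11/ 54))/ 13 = -8877691/ 7920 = -1120.92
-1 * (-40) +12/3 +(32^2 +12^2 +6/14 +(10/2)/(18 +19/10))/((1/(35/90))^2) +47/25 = 119616299/537300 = 222.62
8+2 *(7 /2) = 15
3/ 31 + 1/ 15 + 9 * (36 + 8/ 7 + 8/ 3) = 358.45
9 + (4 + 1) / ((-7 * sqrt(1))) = 58 / 7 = 8.29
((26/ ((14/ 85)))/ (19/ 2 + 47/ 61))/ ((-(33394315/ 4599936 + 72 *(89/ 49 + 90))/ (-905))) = 561206221804800/ 267011505817697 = 2.10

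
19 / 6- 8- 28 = -197 / 6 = -32.83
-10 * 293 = -2930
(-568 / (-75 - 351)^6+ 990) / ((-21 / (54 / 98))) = -10417042919281679 / 401015232470664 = -25.98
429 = 429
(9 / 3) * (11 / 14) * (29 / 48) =319 / 224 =1.42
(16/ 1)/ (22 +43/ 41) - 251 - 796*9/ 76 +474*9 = 70409294/ 17955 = 3921.43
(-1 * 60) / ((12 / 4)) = -20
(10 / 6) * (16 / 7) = 80 / 21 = 3.81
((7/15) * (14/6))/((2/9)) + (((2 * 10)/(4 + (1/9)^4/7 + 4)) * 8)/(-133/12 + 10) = -13.56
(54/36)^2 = 9/4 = 2.25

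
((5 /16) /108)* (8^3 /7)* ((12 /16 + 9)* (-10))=-1300 /63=-20.63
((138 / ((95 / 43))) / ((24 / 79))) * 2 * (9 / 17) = 217.70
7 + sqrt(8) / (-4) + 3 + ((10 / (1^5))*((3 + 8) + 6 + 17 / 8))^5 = 262003549988365 / 1024 - sqrt(2) / 2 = 255862841784.81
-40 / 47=-0.85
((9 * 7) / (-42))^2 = 9 / 4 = 2.25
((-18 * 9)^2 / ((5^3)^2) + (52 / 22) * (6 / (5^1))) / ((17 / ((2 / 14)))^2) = 776184 / 2433921875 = 0.00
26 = 26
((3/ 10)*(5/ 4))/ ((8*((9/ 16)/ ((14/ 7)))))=1/ 6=0.17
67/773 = 0.09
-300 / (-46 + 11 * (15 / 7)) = 2100 / 157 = 13.38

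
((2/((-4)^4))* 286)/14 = 143/896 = 0.16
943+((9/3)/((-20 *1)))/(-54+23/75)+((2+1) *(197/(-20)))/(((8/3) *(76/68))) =11422937833/12242080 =933.09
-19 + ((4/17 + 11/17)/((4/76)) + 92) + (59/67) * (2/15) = 1535636/17085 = 89.88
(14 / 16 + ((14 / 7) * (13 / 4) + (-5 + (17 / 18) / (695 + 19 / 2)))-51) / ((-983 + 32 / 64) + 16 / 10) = 42745 / 862308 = 0.05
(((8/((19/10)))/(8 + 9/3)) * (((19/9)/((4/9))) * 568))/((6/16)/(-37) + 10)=3362560/32527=103.38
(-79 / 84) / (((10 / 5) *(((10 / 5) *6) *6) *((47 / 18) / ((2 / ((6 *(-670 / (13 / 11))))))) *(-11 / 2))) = -1027 / 3840772320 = -0.00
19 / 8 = 2.38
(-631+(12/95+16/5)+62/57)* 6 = -3759.52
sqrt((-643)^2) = 643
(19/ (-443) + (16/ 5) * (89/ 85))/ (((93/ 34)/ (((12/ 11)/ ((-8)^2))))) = 622757/ 30212600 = 0.02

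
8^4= 4096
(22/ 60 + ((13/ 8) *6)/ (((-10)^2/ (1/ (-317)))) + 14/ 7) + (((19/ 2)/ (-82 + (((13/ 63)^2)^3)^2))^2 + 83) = 3337309134815407511679763739031234921936399537402152623/ 39087815513736754743535997907507936328743587910908400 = 85.38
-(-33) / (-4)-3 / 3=-37 / 4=-9.25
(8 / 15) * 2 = 16 / 15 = 1.07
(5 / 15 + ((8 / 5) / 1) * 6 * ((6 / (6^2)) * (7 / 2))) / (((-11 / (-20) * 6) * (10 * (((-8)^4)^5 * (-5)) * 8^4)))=-89 / 11687857045102371903897600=-0.00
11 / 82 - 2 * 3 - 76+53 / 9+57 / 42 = -192743 / 2583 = -74.62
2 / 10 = 1 / 5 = 0.20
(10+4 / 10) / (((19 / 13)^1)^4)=2.28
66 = 66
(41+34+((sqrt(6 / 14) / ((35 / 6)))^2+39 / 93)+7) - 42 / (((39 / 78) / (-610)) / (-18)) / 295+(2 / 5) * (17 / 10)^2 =-477241765647 / 156836750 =-3042.92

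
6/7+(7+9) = 118/7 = 16.86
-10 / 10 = -1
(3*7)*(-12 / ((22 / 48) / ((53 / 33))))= -106848 / 121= -883.04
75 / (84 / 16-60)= -100 / 73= -1.37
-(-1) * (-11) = -11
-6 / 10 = -0.60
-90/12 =-7.50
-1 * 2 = -2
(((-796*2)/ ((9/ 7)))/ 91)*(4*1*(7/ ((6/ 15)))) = -952.48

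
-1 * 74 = -74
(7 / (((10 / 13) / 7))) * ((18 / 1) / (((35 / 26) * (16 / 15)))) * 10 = 31941 / 4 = 7985.25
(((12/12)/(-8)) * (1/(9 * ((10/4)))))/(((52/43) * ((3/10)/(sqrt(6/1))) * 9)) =-43 * sqrt(6)/25272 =-0.00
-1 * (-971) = 971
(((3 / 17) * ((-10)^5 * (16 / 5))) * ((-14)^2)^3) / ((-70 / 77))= 7951190016000 / 17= 467717059764.71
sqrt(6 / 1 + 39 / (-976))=sqrt(354837) / 244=2.44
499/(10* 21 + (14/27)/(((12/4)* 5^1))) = 202095/85064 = 2.38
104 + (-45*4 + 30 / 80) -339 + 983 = 4547 / 8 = 568.38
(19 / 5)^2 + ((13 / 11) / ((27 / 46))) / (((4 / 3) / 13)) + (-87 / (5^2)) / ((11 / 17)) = 142031 / 4950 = 28.69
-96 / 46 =-48 / 23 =-2.09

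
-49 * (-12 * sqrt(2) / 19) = 588 * sqrt(2) / 19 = 43.77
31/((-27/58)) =-1798/27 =-66.59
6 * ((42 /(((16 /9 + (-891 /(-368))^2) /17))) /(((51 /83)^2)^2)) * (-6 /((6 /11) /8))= -15836117313888256 /45748445969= -346156.40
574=574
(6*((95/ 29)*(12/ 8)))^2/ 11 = 731025/ 9251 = 79.02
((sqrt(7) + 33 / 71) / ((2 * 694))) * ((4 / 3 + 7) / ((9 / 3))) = 275 / 295644 + 25 * sqrt(7) / 12492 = 0.01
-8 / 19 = -0.42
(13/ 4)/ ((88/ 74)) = 2.73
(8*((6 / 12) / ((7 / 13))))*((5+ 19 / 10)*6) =10764 / 35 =307.54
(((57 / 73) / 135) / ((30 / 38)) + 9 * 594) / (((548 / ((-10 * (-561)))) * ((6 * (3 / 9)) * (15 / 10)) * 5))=49260383557 / 13501350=3648.55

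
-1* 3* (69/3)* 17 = -1173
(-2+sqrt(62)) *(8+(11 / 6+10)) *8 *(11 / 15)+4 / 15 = -2092 / 9+5236 *sqrt(62) / 45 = 683.74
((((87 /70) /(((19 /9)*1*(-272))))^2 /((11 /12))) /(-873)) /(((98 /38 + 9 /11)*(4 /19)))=-204363 /24966862592000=-0.00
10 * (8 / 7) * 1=80 / 7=11.43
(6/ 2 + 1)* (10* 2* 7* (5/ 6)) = 1400/ 3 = 466.67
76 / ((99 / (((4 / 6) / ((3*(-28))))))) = -38 / 6237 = -0.01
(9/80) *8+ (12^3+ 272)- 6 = 19949/10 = 1994.90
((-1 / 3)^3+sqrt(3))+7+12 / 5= sqrt(3)+1264 / 135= 11.10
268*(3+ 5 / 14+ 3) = 11926 / 7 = 1703.71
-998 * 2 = -1996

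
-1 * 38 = -38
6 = 6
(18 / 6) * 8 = 24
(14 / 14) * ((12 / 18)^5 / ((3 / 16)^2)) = 8192 / 2187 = 3.75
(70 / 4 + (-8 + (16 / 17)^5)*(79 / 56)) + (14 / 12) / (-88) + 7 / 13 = 530851252315 / 68221289136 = 7.78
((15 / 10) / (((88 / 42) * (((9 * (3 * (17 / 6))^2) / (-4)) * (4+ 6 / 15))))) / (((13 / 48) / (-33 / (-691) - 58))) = 67275600 / 314126527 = 0.21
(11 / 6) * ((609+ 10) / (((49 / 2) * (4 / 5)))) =34045 / 588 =57.90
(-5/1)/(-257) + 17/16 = 4449/4112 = 1.08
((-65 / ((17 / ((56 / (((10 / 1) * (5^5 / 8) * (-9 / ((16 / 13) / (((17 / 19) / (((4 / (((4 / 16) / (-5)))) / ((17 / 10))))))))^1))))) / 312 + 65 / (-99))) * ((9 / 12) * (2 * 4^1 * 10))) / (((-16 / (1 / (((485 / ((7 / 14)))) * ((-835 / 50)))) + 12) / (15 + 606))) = 29855540183040 / 409421956291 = 72.92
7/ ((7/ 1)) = 1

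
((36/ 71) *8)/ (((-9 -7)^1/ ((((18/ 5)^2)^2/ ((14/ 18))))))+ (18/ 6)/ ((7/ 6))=-16207362/ 310625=-52.18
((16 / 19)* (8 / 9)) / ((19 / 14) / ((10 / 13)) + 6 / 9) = 0.31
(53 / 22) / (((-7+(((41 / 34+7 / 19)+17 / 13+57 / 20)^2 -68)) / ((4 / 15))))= -149515976480 / 9808526140743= -0.02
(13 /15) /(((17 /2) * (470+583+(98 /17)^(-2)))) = 249704 /2578891755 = 0.00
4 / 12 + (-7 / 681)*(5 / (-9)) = 2078 / 6129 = 0.34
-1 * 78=-78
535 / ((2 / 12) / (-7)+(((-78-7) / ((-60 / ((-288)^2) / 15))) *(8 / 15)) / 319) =1433586 / 7896205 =0.18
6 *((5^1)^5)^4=572204589843750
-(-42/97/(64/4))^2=-441/602176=-0.00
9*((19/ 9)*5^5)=59375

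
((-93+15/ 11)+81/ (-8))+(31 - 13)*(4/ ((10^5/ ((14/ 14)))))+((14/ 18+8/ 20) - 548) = -1605242593/ 2475000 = -648.58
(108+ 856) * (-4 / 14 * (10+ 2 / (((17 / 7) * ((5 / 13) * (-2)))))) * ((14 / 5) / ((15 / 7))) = -6828976 / 2125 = -3213.64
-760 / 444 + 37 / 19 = 497 / 2109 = 0.24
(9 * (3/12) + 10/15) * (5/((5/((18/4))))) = 13.12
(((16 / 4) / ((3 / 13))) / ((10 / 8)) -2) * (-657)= -38982 / 5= -7796.40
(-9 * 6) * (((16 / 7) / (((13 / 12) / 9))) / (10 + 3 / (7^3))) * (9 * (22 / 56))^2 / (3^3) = -2117016 / 44629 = -47.44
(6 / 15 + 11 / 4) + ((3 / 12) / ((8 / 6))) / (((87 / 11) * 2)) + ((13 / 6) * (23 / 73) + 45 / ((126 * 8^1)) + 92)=682070993 / 7113120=95.89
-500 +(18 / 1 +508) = 26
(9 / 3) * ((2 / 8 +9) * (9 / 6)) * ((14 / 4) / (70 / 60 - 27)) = -6993 / 1240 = -5.64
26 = 26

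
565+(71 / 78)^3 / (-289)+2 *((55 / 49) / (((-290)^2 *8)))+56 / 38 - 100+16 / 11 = 5527093866735857639 / 11811906832405680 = 467.93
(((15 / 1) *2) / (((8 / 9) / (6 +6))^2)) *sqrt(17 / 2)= 10935 *sqrt(34) / 4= 15940.36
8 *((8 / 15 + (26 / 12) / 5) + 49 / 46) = 5608 / 345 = 16.26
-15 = -15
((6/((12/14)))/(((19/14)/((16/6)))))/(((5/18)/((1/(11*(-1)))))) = -4704/1045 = -4.50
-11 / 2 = -5.50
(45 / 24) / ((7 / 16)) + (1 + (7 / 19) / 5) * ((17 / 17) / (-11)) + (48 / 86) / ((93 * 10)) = 8168728 / 1950179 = 4.19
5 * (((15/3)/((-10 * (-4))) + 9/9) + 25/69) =7.44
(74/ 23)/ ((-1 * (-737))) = 74/ 16951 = 0.00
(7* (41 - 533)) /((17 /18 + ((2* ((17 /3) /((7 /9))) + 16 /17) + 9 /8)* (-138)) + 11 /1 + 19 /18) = 1639344 /1086703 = 1.51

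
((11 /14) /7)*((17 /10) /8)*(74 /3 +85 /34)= 30481 /47040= 0.65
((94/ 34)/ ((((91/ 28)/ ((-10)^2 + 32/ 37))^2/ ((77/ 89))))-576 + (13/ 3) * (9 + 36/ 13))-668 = 388868033647/ 350049193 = 1110.90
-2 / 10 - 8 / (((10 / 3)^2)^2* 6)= -527 / 2500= -0.21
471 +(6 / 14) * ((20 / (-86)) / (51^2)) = 122915447 / 260967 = 471.00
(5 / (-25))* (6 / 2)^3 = -27 / 5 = -5.40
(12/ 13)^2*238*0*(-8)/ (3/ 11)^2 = 0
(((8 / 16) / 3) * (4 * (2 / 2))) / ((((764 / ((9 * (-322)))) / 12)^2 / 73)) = 100833.34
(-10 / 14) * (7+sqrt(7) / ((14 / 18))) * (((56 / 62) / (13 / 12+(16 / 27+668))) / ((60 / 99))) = -2268 / 203825 - 2916 * sqrt(7) / 1426775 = -0.02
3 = 3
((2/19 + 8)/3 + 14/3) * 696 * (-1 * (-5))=487200/19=25642.11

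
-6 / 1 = -6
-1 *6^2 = -36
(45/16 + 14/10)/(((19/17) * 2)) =1.88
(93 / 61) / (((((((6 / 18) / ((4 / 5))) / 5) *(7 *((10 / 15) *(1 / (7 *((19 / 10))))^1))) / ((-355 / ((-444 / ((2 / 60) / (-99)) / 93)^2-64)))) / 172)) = -46658336499 / 2946497214464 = -0.02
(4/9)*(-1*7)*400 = -11200/9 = -1244.44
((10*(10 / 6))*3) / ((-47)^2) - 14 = -13.98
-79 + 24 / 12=-77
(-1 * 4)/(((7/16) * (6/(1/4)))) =-8/21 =-0.38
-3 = -3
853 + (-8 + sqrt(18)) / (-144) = 15355 / 18 - sqrt(2) / 48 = 853.03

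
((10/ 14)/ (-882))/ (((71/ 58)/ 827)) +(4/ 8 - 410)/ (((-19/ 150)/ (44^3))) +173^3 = 1168389587235286/ 4164363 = 280568621.72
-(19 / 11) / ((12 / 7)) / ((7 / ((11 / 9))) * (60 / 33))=-209 / 2160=-0.10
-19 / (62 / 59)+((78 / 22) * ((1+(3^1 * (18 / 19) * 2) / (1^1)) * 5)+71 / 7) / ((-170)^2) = -5923124584 / 327675425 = -18.08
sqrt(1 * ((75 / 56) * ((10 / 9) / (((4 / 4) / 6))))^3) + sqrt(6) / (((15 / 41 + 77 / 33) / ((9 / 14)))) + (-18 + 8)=-10 + 1107 * sqrt(6) / 4648 + 625 * sqrt(70) / 196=17.26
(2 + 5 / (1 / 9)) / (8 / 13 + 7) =611 / 99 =6.17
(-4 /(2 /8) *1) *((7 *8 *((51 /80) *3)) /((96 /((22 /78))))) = -1309 /260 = -5.03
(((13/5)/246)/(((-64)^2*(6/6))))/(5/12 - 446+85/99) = -33/5687572480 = -0.00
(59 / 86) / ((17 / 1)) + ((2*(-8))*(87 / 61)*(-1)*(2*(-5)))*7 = -142453681 / 89182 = -1597.34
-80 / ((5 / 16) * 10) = -128 / 5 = -25.60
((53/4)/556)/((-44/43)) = -2279/97856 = -0.02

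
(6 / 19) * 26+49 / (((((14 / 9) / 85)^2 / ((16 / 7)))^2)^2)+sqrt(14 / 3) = sqrt(42) / 3+570538620220161869966138844 / 5367029731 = 106304352466081369.95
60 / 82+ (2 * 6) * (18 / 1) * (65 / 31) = 576570 / 1271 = 453.63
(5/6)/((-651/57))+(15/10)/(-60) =-2551/26040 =-0.10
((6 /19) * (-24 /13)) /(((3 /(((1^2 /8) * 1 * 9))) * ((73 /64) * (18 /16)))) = -3072 /18031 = -0.17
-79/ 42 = -1.88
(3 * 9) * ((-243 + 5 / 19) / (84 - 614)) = 62262 / 5035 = 12.37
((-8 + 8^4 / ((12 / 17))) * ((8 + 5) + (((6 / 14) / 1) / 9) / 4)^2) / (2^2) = 2595972277 / 10584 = 245273.27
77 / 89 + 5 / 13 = 1446 / 1157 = 1.25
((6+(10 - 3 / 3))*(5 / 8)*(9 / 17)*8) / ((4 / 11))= 7425 / 68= 109.19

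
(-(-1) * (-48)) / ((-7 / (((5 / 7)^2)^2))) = 30000 / 16807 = 1.78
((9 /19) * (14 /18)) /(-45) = -7 /855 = -0.01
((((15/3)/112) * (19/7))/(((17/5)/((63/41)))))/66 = 1425/1717408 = 0.00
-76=-76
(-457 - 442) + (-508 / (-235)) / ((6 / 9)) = -210503 / 235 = -895.76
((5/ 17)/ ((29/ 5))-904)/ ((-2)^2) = -445647/ 1972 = -225.99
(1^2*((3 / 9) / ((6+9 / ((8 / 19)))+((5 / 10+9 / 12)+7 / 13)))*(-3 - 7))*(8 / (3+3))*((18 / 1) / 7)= -8320 / 21231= -0.39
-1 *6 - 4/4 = -7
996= 996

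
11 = 11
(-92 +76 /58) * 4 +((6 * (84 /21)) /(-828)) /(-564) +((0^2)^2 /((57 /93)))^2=-204698131 /564282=-362.76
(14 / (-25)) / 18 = -7 / 225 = -0.03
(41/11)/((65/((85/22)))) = 697/3146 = 0.22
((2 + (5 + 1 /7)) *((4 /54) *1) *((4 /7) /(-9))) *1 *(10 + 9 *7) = -29200 /11907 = -2.45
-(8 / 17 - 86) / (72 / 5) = 3635 / 612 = 5.94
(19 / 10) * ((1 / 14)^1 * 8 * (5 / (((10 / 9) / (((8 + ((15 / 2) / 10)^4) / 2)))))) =364059 / 17920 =20.32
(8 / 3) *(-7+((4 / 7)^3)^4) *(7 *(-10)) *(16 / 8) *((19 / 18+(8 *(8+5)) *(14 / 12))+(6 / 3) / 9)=5701253830734320 / 17795940687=320368.22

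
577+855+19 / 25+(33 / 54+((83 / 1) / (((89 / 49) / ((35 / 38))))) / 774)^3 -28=1405.05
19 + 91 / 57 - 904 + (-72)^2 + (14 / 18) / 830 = 610383793 / 141930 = 4300.60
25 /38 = 0.66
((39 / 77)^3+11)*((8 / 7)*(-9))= -114.48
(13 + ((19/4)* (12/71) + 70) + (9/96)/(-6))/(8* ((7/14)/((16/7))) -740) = -380729/3354608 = -0.11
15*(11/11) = 15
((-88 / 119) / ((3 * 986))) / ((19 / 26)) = -1144 / 3344019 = -0.00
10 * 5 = 50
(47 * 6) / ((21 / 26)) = 2444 / 7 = 349.14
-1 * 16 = -16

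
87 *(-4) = -348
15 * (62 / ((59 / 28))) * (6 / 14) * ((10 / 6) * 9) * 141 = 23603400 / 59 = 400057.63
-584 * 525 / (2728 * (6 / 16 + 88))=-43800 / 34441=-1.27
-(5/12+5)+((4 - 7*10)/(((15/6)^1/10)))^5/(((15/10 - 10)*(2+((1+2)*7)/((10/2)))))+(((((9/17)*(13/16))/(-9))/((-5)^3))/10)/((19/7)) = 24333748719.90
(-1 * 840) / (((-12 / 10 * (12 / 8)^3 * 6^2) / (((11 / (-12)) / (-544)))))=1925 / 198288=0.01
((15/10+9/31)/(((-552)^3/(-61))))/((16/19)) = 42883/55617011712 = 0.00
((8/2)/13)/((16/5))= 5/52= 0.10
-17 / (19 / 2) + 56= 1030 / 19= 54.21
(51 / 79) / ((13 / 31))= 1581 / 1027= 1.54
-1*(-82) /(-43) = -82 /43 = -1.91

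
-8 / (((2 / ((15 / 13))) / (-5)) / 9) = 2700 / 13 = 207.69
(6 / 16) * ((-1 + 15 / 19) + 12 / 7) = 75 / 133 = 0.56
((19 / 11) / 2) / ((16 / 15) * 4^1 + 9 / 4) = 0.13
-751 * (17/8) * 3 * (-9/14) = 344709/112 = 3077.76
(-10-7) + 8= -9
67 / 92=0.73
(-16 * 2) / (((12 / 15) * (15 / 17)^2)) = -2312 / 45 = -51.38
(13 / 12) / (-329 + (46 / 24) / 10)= -0.00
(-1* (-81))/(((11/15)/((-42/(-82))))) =25515/451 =56.57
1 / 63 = 0.02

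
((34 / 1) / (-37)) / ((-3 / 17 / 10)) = 5780 / 111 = 52.07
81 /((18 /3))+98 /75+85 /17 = 19.81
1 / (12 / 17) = 17 / 12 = 1.42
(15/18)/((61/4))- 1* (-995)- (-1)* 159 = 211192/183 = 1154.05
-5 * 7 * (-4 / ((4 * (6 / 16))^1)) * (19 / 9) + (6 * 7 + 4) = 243.04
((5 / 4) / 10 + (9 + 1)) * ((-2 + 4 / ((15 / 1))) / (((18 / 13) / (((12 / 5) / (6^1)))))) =-507 / 100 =-5.07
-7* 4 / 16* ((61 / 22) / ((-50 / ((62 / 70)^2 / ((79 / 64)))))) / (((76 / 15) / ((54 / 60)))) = 1582767 / 144471250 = 0.01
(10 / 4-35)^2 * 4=4225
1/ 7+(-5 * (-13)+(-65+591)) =4138/ 7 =591.14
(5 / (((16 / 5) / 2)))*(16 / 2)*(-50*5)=-6250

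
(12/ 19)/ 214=6/ 2033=0.00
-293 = -293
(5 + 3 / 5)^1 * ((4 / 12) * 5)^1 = 28 / 3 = 9.33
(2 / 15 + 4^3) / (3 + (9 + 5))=962 / 255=3.77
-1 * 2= -2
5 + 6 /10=28 /5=5.60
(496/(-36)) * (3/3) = -124/9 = -13.78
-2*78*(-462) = 72072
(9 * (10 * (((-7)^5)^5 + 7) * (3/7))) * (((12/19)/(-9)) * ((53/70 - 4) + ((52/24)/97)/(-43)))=-7994089640877935031590400/679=-11773327895254690768174.37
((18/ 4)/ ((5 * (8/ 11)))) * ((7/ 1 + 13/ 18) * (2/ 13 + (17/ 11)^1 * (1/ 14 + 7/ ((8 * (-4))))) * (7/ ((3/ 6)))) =-65747/ 6656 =-9.88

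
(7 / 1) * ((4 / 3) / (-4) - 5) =-112 / 3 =-37.33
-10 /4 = -5 /2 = -2.50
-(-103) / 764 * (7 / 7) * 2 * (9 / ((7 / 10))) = 4635 / 1337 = 3.47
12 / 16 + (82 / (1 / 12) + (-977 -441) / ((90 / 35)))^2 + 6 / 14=187105.49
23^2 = 529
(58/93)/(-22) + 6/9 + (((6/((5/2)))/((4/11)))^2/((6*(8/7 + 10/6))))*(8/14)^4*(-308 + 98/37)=-228406961549/2735681025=-83.49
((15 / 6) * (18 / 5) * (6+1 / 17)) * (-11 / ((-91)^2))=-10197 / 140777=-0.07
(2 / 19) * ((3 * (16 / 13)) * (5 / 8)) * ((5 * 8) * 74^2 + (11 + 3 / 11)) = 144573840 / 2717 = 53210.84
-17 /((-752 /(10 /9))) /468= 85 /1583712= 0.00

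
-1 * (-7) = 7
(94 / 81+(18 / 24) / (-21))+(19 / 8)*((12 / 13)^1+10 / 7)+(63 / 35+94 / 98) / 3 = 1968341 / 257985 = 7.63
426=426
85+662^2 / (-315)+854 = -142459 / 315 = -452.25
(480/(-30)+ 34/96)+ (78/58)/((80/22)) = -106321/6960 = -15.28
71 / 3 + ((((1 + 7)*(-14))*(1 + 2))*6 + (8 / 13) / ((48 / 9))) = -155393 / 78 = -1992.22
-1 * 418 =-418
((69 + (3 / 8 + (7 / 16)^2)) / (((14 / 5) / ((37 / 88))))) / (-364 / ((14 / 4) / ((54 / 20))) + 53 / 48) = -4492725 / 120291584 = -0.04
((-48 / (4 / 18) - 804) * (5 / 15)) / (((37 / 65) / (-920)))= 549513.51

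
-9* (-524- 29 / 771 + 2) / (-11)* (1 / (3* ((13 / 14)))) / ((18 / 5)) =-14087185 / 330759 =-42.59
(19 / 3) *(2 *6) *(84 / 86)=3192 / 43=74.23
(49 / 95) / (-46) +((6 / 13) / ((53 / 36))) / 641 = -20696881 / 1930006130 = -0.01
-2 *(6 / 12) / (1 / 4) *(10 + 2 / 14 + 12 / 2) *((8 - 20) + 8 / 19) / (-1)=-99440 / 133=-747.67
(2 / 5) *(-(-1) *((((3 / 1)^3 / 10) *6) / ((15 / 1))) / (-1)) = -54 / 125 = -0.43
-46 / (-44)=23 / 22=1.05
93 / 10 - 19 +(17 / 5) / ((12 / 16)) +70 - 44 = 125 / 6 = 20.83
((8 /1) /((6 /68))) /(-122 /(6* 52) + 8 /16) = 832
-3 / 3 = -1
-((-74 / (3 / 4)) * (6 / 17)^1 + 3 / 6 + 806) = -771.68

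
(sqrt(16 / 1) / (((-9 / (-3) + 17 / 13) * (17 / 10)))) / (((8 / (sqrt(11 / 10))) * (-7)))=-13 * sqrt(110) / 13328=-0.01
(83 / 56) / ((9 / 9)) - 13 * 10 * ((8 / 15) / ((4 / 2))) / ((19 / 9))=-15895 / 1064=-14.94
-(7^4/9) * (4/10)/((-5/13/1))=62426/225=277.45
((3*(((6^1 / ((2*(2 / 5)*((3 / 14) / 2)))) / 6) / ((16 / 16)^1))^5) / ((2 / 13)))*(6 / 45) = 136556875 / 243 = 561962.45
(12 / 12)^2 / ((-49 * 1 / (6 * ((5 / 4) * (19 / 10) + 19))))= -513 / 196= -2.62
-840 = -840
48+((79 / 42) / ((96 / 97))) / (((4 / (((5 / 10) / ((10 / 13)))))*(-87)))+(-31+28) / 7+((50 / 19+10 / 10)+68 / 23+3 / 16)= 95205184951 / 1751915520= 54.34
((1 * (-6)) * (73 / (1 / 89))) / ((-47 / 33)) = 1286406 / 47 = 27370.34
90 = 90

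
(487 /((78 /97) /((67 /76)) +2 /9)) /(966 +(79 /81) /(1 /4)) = 2307294477 /5212588700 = 0.44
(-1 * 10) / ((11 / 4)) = -40 / 11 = -3.64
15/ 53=0.28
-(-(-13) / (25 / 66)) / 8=-429 / 100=-4.29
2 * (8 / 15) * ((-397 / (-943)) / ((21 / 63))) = 6352 / 4715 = 1.35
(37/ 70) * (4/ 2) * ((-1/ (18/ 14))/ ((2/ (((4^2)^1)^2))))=-4736/ 45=-105.24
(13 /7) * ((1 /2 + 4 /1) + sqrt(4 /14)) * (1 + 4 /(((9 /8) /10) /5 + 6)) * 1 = 52117 * sqrt(14) /118041 + 156351 /11242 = 15.56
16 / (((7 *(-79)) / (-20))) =320 / 553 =0.58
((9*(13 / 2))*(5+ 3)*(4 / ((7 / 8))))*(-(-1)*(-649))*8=-77755392 / 7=-11107913.14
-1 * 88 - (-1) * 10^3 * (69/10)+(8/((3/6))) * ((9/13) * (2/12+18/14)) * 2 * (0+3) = 628676/91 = 6908.53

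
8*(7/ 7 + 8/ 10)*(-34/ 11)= -2448/ 55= -44.51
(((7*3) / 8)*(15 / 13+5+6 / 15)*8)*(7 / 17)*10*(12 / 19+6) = 15780744 / 4199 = 3758.21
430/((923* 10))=43/923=0.05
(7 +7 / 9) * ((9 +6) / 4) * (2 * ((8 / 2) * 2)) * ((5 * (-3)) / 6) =-3500 / 3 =-1166.67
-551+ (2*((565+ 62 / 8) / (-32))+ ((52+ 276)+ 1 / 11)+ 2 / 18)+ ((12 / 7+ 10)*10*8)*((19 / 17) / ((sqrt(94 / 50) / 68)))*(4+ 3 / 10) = -1638457 / 6336+ 10719040*sqrt(47) / 329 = 223103.22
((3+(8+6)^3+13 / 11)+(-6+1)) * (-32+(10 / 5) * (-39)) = -301750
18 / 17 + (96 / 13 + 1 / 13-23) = -3200 / 221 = -14.48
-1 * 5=-5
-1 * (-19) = 19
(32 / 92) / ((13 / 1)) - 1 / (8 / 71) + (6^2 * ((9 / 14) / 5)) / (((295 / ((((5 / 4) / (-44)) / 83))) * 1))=-4987918893 / 563718155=-8.85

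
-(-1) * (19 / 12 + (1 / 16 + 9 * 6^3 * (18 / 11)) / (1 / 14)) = 11757961 / 264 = 44537.73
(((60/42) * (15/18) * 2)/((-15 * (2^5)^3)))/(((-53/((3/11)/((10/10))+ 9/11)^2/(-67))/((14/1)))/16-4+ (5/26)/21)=871/717051232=0.00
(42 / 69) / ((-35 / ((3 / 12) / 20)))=-0.00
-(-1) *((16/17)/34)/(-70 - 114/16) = -64/178313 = -0.00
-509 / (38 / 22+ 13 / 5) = -27995 / 238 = -117.63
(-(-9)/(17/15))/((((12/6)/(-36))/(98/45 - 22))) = 48168/17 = 2833.41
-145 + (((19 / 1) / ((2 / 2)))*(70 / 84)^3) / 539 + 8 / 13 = -218496973 / 1513512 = -144.36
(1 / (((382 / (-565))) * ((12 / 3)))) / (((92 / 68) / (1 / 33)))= -9605 / 1159752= -0.01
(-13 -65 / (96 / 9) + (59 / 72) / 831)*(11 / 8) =-50263763 / 1914624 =-26.25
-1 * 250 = -250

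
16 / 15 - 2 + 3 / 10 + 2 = 41 / 30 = 1.37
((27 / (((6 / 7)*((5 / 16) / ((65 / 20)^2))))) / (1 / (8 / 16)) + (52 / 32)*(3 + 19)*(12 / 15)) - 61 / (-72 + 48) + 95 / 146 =4941887 / 8760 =564.14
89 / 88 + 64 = 5721 / 88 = 65.01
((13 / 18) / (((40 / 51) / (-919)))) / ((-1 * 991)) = 203099 / 237840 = 0.85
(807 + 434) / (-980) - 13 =-13981 / 980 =-14.27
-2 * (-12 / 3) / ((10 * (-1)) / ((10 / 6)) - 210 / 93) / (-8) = 31 / 256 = 0.12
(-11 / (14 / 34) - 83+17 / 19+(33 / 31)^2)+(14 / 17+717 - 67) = 1180139860 / 2172821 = 543.14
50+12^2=194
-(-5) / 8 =5 / 8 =0.62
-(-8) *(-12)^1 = -96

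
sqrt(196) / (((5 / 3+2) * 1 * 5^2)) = 42 / 275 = 0.15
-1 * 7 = -7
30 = 30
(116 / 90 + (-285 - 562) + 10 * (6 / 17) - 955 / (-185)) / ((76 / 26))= -153996947 / 537795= -286.35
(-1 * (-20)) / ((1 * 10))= 2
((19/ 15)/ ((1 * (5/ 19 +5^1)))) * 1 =0.24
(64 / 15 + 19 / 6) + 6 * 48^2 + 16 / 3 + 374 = 426323 / 30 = 14210.77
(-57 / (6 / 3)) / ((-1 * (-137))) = -57 / 274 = -0.21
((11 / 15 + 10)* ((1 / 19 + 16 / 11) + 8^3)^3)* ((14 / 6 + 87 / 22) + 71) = 1015218706663990403687 / 9038035710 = 112327361745.29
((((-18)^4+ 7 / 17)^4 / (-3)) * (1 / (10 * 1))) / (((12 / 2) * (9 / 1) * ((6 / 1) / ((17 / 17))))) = -10142910216007127431821601 / 811824120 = -12493974946207717.30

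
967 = 967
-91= -91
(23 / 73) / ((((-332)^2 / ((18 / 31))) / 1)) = 207 / 124718456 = 0.00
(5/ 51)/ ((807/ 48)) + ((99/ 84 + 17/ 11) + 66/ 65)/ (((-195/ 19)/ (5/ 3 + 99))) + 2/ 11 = -36.49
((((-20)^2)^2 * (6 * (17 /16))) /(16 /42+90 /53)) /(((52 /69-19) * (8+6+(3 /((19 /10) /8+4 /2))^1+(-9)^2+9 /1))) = -876349766250 /3433354691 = -255.25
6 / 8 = 3 / 4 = 0.75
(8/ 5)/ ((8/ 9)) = 9/ 5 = 1.80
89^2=7921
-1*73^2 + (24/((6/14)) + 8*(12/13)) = -68453/13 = -5265.62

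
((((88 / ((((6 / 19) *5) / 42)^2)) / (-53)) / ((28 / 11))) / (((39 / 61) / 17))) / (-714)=17.19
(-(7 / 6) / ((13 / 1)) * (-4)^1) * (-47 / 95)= -658 / 3705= -0.18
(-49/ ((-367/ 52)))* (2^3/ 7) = 2912/ 367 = 7.93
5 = 5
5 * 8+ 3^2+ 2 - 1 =50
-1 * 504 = -504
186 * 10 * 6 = 11160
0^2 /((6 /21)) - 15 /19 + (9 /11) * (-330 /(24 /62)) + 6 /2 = -26421 /38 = -695.29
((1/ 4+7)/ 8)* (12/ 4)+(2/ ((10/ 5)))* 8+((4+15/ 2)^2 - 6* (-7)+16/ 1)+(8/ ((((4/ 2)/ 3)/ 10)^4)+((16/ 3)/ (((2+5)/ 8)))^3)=120149226355/ 296352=405427.42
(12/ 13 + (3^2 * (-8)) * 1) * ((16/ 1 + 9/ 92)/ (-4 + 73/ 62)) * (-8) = -24241008/ 7475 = -3242.94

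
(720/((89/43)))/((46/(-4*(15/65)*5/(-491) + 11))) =83.26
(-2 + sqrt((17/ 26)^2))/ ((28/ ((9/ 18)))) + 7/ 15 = 0.44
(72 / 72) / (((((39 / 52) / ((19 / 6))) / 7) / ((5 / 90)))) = 133 / 81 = 1.64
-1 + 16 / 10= 3 / 5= 0.60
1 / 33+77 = 2542 / 33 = 77.03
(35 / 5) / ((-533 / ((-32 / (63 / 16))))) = 512 / 4797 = 0.11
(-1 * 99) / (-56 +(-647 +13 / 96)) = 9504 / 67475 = 0.14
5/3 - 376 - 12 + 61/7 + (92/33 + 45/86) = -2478667/6622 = -374.31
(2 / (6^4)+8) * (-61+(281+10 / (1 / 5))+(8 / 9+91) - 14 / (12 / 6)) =2839.66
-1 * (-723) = 723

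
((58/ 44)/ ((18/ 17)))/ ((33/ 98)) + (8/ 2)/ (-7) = 142963/ 45738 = 3.13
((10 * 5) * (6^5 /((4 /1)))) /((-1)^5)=-97200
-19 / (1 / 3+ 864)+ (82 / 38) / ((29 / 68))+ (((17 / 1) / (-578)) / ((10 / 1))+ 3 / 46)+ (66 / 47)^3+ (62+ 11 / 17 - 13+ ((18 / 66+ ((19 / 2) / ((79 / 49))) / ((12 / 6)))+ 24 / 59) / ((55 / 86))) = 41336837980897987244573 / 654212617241037344380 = 63.19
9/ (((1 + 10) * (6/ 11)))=3/ 2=1.50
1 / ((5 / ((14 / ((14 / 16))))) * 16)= 1 / 5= 0.20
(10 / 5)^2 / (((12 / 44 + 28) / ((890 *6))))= 234960 / 311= 755.50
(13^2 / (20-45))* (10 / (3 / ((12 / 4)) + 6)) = -338 / 35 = -9.66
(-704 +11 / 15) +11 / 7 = -701.70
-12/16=-3/4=-0.75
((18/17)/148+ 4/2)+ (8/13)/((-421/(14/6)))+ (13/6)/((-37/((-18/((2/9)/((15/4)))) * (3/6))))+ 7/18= 151211605/13397904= 11.29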